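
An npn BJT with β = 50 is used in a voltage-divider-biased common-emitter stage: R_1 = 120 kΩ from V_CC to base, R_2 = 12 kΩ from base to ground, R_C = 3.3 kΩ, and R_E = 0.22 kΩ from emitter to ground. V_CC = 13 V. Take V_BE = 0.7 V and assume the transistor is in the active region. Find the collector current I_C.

Thevenize the base divider: V_Th = V_CC·R_2/(R_1+R_2) = 13×12/132 = 1.18 V, R_Th = R_1‖R_2 = 10.9 kΩ.
Base-emitter loop: V_Th = I_B·R_Th + V_BE + (β+1)I_B·R_E, so I_B = (1.18 − 0.7) / (10.9 + 51×0.22) = 0.0218 mA.
I_C = β·I_B = 50×0.0218 = 1.09 mA, and I_E = (β+1)I_B = 1.11 mA.
V_CE = V_CC − I_C·R_C − I_E·R_E = 13 − 1.09×3.3 − 1.11×0.22 = 9.16 V.
V_CE = 9.16 V > 0.2 V confirms active-region operation.

I_C ≈ 1.1 mA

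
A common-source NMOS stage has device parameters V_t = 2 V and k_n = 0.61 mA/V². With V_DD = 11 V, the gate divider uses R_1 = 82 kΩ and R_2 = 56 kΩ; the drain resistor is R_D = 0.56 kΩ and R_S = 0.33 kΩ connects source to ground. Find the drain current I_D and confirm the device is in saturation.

V_G = V_DD·R_2/(R_1+R_2) = 11×56/138 = 4.46 V.
Assume saturation: I_D = (k_n/2)(V_GS − V_t)² with V_GS = V_G − I_D·R_S = 4.46 − 0.33·I_D.
Substituting gives 0.0332·I_D² − 1.5·I_D + 1.85 = 0, with roots I_D = 1.27 or 43.8 mA.
The root I_D = 43.8 mA gives V_GS = -9.98 V ≤ V_t, so take I_D = 1.27 mA.
Then V_GS = 4.04 V and V_DS = V_DD − I_D(R_D+R_S) = 11 − 1.27×0.89 = 9.87 V.
Saturation requires V_DS ≥ V_GS − V_t = 2.04 V; 9.87 ≥ 2.04 ✓.

I_D ≈ 1.3 mA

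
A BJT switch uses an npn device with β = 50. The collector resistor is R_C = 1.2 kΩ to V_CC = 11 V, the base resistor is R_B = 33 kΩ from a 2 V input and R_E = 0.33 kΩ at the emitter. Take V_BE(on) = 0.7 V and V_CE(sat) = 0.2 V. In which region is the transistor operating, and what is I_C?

Assume active. Base-emitter loop: I_B = (V_BB − V_BE)/(R_B + (β+1)R_E) = (2 − 0.7)/(33 + 51×0.33) = 0.0261 mA.
I_C = β·I_B = 50×0.0261 = 1.3 mA.
V_CE = V_CC − I_C·R_C − I_E·R_E = 11 − 1.3×1.2 − 1.33×0.33 = 9 V > V_CE(sat), so the active-region assumption holds.

active; I_C ≈ 1.3 mA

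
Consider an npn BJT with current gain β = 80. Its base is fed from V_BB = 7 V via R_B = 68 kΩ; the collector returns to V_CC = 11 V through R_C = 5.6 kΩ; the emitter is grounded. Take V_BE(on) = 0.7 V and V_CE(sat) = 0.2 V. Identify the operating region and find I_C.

saturation; I_C ≈ 1.9 mA

Assume active: I_B = (7 − 0.7)/68 = 0.0926 mA, giving I_C = β·I_B = 7.41 mA.
But then V_CE = 11 − 7.41×5.6 = -30.5 V < V_CE(sat) = 0.2 V — impossible in the active region.
So the transistor is saturated. With V_CE = 0.2 V, I_C = (V_CC − 0.2)/R_C = 10.8/5.6 = 1.93 mA.
Check: β·I_B = 7.41 mA > I_C = 1.93 mA, confirming saturation.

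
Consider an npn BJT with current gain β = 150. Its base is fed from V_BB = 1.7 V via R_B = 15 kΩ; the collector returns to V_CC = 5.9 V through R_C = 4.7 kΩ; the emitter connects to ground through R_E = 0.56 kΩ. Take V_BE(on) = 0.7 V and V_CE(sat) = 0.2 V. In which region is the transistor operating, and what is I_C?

Assume active: I_B = (1.7 − 0.7)/(15 + 151×0.56) = 0.01 mA, I_C = β·I_B = 1.51 mA.
Then V_CE = 5.9 − 1.51×4.7 − 1.52×0.56 = -2.03 V < 0.2 V — the active assumption fails.
Re-solve with V_CE = 0.2 V. KCL at the emitter: V_E/R_E = (V_BB−0.7−V_E)/R_B + (V_CC−0.2−V_E)/R_C, giving V_E = 0.62 V.
I_C = (V_CC − 0.2 − V_E)/R_C = (5.7 − 0.62)/4.7 = 1.08 mA.
Check: I_B = (1 − 0.62)/15 = 0.0254 mA, and β·I_B = 3.8 mA > I_C, confirming saturation.

saturation; I_C ≈ 1.1 mA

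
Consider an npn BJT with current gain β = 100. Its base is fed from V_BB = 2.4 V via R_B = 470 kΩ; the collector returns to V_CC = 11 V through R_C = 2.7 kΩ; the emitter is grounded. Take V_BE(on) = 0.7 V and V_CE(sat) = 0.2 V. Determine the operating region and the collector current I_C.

Assume active. Base-emitter loop: I_B = (V_BB − V_BE)/R_B = (2.4 − 0.7)/470 = 0.00362 mA.
I_C = β·I_B = 100×0.00362 = 0.362 mA.
V_CE = V_CC − I_C·R_C = 11 − 0.362×2.7 = 10 V > V_CE(sat), so the active-region assumption holds.

active; I_C ≈ 0.36 mA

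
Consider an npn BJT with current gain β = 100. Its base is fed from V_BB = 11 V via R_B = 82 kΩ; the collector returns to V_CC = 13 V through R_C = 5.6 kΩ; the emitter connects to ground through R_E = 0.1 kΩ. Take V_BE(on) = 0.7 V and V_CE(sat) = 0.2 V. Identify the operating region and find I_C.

Assume active: I_B = (11 − 0.7)/(82 + 101×0.1) = 0.112 mA, I_C = β·I_B = 11.2 mA.
Then V_CE = 13 − 11.2×5.6 − 11.3×0.1 = -50.8 V < 0.2 V — the active assumption fails.
Re-solve with V_CE = 0.2 V. KCL at the emitter: V_E/R_E = (V_BB−0.7−V_E)/R_B + (V_CC−0.2−V_E)/R_C, giving V_E = 0.237 V.
I_C = (V_CC − 0.2 − V_E)/R_C = (12.8 − 0.237)/5.6 = 2.24 mA.
Check: I_B = (10.3 − 0.237)/82 = 0.123 mA, and β·I_B = 12.3 mA > I_C, confirming saturation.

saturation; I_C ≈ 2.2 mA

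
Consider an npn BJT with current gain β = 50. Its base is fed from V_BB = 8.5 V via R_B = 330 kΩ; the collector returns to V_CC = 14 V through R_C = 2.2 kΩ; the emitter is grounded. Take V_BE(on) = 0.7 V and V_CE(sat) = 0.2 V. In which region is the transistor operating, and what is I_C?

active; I_C ≈ 1.2 mA

Assume active. Base-emitter loop: I_B = (V_BB − V_BE)/R_B = (8.5 − 0.7)/330 = 0.0236 mA.
I_C = β·I_B = 50×0.0236 = 1.18 mA.
V_CE = V_CC − I_C·R_C = 14 − 1.18×2.2 = 11.4 V > V_CE(sat), so the active-region assumption holds.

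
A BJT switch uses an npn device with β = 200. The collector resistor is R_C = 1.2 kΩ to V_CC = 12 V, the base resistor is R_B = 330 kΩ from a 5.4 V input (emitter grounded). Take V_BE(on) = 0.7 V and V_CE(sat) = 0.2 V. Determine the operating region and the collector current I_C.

active; I_C ≈ 2.8 mA

Assume active. Base-emitter loop: I_B = (V_BB − V_BE)/R_B = (5.4 − 0.7)/330 = 0.0142 mA.
I_C = β·I_B = 200×0.0142 = 2.85 mA.
V_CE = V_CC − I_C·R_C = 12 − 2.85×1.2 = 8.58 V > V_CE(sat), so the active-region assumption holds.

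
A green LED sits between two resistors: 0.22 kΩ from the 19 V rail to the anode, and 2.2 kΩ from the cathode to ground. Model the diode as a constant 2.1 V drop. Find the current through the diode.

I ≈ 7 mA

The two resistors are in series with the diode, so KVL gives 19 = I·0.22 + 2.1 + I·2.2.
I = (19 − 2.1) / (0.22 + 2.2) kΩ = 16.9 / 2.42 = 6.98 mA.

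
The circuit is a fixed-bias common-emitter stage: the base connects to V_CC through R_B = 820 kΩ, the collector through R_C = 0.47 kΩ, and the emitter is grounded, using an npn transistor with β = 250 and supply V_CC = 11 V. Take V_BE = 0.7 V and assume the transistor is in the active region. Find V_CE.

Base loop: V_CC = I_B·R_B + V_BE, so I_B = (11 − 0.7)/820 kΩ = 0.0126 mA.
In the active region I_C = β·I_B = 250 × 0.0126 = 3.14 mA.
Collector loop: V_CE = V_CC − I_C·R_C = 11 − 3.14×0.47 = 9.52 V.
Since V_CE = 9.52 V > V_CE(sat) ≈ 0.2 V, the transistor is in the active region as assumed.

V_CE ≈ 9.5 V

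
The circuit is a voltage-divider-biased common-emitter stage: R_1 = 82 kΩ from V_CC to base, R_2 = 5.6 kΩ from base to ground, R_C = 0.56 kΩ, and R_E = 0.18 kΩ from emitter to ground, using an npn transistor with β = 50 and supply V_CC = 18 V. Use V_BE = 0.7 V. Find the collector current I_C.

Thevenize the base divider: V_Th = V_CC·R_2/(R_1+R_2) = 18×5.6/87.6 = 1.15 V, R_Th = R_1‖R_2 = 5.24 kΩ.
Base-emitter loop: V_Th = I_B·R_Th + V_BE + (β+1)I_B·R_E, so I_B = (1.15 − 0.7) / (5.24 + 51×0.18) = 0.0312 mA.
I_C = β·I_B = 50×0.0312 = 1.56 mA, and I_E = (β+1)I_B = 1.59 mA.
V_CE = V_CC − I_C·R_C − I_E·R_E = 18 − 1.56×0.56 − 1.59×0.18 = 16.8 V.
V_CE = 16.8 V > 0.2 V confirms active-region operation.

I_C ≈ 1.6 mA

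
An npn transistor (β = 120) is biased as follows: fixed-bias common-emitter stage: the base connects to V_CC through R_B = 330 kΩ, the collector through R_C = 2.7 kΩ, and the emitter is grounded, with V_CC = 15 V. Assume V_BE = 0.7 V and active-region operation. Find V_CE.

Base loop: V_CC = I_B·R_B + V_BE, so I_B = (15 − 0.7)/330 kΩ = 0.0433 mA.
In the active region I_C = β·I_B = 120 × 0.0433 = 5.2 mA.
Collector loop: V_CE = V_CC − I_C·R_C = 15 − 5.2×2.7 = 0.96 V.
Since V_CE = 0.96 V > V_CE(sat) ≈ 0.2 V, the transistor is in the active region as assumed.

V_CE ≈ 0.96 V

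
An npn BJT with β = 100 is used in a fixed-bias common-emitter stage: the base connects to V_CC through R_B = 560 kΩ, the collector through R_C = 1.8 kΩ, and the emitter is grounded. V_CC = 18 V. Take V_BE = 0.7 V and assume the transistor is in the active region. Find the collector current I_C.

Base loop: V_CC = I_B·R_B + V_BE, so I_B = (18 − 0.7)/560 kΩ = 0.0309 mA.
In the active region I_C = β·I_B = 100 × 0.0309 = 3.09 mA.
Collector loop: V_CE = V_CC − I_C·R_C = 18 − 3.09×1.8 = 12.4 V.
Since V_CE = 12.4 V > V_CE(sat) ≈ 0.2 V, the transistor is in the active region as assumed.

I_C ≈ 3.1 mA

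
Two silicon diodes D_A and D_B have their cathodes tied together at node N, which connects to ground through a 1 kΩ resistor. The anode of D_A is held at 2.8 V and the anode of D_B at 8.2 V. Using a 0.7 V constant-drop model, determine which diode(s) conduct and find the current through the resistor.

Only D_B conducts; I_R ≈ 7.5 mA

Assume both conduct. Then node N would need to be at both 2.8−0.7 = 2.1 V and 8.2−0.7 = 7.5 V, which is impossible.
Assume only D_B conducts: V_N = 8.2 − 0.7 = 7.5 V, so I_R = 7.5/1 = 7.5 mA.
Check D_A: its anode-to-cathode voltage is 2.8 − 7.5 = -4.7 V < 0.7 V, so it is off. The assumption is consistent.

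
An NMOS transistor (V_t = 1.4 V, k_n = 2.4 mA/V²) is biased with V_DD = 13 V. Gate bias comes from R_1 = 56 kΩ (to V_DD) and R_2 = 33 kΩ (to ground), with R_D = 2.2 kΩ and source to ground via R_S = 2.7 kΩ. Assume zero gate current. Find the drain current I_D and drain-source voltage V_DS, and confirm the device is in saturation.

V_G = V_DD·R_2/(R_1+R_2) = 13×33/89 = 4.82 V.
Assume saturation: I_D = (k_n/2)(V_GS − V_t)² with V_GS = V_G − I_D·R_S = 4.82 − 2.7·I_D.
Substituting gives 8.75·I_D² − 23.2·I_D + 14 = 0, with roots I_D = 0.939 or 1.71 mA.
The root I_D = 1.71 mA gives V_GS = 0.207 V ≤ V_t, so take I_D = 0.939 mA.
Then V_GS = 2.28 V and V_DS = V_DD − I_D(R_D+R_S) = 13 − 0.939×4.9 = 8.4 V.
Saturation requires V_DS ≥ V_GS − V_t = 0.885 V; 8.4 ≥ 0.885 ✓.

I_D ≈ 0.94 mA, V_DS ≈ 8.4 V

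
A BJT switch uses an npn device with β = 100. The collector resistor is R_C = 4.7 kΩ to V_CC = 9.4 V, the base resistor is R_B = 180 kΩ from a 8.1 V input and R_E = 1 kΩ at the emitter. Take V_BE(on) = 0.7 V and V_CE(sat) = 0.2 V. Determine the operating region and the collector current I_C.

saturation; I_C ≈ 1.6 mA

Assume active: I_B = (8.1 − 0.7)/(180 + 101×1) = 0.0263 mA, I_C = β·I_B = 2.63 mA.
Then V_CE = 9.4 − 2.63×4.7 − 2.66×1 = -5.64 V < 0.2 V — the active assumption fails.
Re-solve with V_CE = 0.2 V. KCL at the emitter: V_E/R_E = (V_BB−0.7−V_E)/R_B + (V_CC−0.2−V_E)/R_C, giving V_E = 1.64 V.
I_C = (V_CC − 0.2 − V_E)/R_C = (9.2 − 1.64)/4.7 = 1.61 mA.
Check: I_B = (7.4 − 1.64)/180 = 0.032 mA, and β·I_B = 3.2 mA > I_C, confirming saturation.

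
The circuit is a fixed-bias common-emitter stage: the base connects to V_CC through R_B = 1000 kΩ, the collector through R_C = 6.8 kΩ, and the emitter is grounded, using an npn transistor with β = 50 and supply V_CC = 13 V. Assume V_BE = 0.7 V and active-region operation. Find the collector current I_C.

I_C ≈ 0.61 mA

Base loop: V_CC = I_B·R_B + V_BE, so I_B = (13 − 0.7)/1000 kΩ = 0.0123 mA.
In the active region I_C = β·I_B = 50 × 0.0123 = 0.615 mA.
Collector loop: V_CE = V_CC − I_C·R_C = 13 − 0.615×6.8 = 8.82 V.
Since V_CE = 8.82 V > V_CE(sat) ≈ 0.2 V, the transistor is in the active region as assumed.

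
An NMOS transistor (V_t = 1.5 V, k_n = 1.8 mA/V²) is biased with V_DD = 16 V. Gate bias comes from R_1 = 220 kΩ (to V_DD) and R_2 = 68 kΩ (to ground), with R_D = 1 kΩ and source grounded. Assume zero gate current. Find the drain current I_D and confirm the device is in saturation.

I_D ≈ 4.7 mA

V_G = V_DD·R_2/(R_1+R_2) = 16×68/288 = 3.78 V. With the source grounded, V_GS = V_G = 3.78 V.
Assume saturation: I_D = (k_n/2)(V_GS − V_t)² = (1.8/2)×(3.78 − 1.5)² = 0.9×2.28² = 4.67 mA.
V_DS = V_DD − I_D·R_D = 16 − 4.67×1 = 11.3 V.
Saturation requires V_DS ≥ V_GS − V_t = 2.28 V; 11.3 ≥ 2.28 ✓.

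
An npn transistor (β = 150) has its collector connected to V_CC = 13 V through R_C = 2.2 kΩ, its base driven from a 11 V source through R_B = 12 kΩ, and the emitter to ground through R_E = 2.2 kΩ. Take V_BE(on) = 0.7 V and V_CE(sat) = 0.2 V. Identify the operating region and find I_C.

saturation; I_C ≈ 2.8 mA

Assume active: I_B = (11 − 0.7)/(12 + 151×2.2) = 0.0299 mA, I_C = β·I_B = 4.49 mA.
Then V_CE = 13 − 4.49×2.2 − 4.52×2.2 = -6.82 V < 0.2 V — the active assumption fails.
Re-solve with V_CE = 0.2 V. KCL at the emitter: V_E/R_E = (V_BB−0.7−V_E)/R_B + (V_CC−0.2−V_E)/R_C, giving V_E = 6.73 V.
I_C = (V_CC − 0.2 − V_E)/R_C = (12.8 − 6.73)/2.2 = 2.76 mA.
Check: I_B = (10.3 − 6.73)/12 = 0.298 mA, and β·I_B = 44.7 mA > I_C, confirming saturation.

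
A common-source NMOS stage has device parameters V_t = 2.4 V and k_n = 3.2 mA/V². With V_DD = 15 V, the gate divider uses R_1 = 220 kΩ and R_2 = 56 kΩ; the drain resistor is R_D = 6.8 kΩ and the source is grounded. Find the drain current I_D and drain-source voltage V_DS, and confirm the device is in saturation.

I_D ≈ 0.66 mA, V_DS ≈ 10 V

V_G = V_DD·R_2/(R_1+R_2) = 15×56/276 = 3.04 V. With the source grounded, V_GS = V_G = 3.04 V.
Assume saturation: I_D = (k_n/2)(V_GS − V_t)² = (3.2/2)×(3.04 − 2.4)² = 1.6×0.643² = 0.663 mA.
V_DS = V_DD − I_D·R_D = 15 − 0.663×6.8 = 10.5 V.
Saturation requires V_DS ≥ V_GS − V_t = 0.643 V; 10.5 ≥ 0.643 ✓.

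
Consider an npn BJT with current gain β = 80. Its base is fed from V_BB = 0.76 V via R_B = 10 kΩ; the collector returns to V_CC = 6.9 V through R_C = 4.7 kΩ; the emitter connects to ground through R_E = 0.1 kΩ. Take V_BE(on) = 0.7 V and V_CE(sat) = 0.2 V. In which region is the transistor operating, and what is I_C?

active; I_C ≈ 0.27 mA

Assume active. Base-emitter loop: I_B = (V_BB − V_BE)/(R_B + (β+1)R_E) = (0.76 − 0.7)/(10 + 81×0.1) = 0.00331 mA.
I_C = β·I_B = 80×0.00331 = 0.265 mA.
V_CE = V_CC − I_C·R_C − I_E·R_E = 6.9 − 0.265×4.7 − 0.269×0.1 = 5.63 V > V_CE(sat), so the active-region assumption holds.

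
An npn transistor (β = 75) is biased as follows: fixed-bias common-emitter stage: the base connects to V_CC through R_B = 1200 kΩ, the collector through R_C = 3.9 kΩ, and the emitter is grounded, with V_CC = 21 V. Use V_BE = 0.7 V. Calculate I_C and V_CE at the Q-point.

I_C ≈ 1.3 mA, V_CE ≈ 16 V

Base loop: V_CC = I_B·R_B + V_BE, so I_B = (21 − 0.7)/1200 kΩ = 0.0169 mA.
In the active region I_C = β·I_B = 75 × 0.0169 = 1.27 mA.
Collector loop: V_CE = V_CC − I_C·R_C = 21 − 1.27×3.9 = 16.1 V.
Since V_CE = 16.1 V > V_CE(sat) ≈ 0.2 V, the transistor is in the active region as assumed.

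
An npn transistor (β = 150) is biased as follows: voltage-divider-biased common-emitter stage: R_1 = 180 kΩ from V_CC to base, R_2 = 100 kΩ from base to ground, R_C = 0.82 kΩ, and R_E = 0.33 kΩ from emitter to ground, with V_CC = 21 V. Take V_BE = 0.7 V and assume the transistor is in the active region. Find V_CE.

V_CE ≈ 11 V

Thevenize the base divider: V_Th = V_CC·R_2/(R_1+R_2) = 21×100/280 = 7.5 V, R_Th = R_1‖R_2 = 64.3 kΩ.
Base-emitter loop: V_Th = I_B·R_Th + V_BE + (β+1)I_B·R_E, so I_B = (7.5 − 0.7) / (64.3 + 151×0.33) = 0.0596 mA.
I_C = β·I_B = 150×0.0596 = 8.94 mA, and I_E = (β+1)I_B = 9 mA.
V_CE = V_CC − I_C·R_C − I_E·R_E = 21 − 8.94×0.82 − 9×0.33 = 10.7 V.
V_CE = 10.7 V > 0.2 V confirms active-region operation.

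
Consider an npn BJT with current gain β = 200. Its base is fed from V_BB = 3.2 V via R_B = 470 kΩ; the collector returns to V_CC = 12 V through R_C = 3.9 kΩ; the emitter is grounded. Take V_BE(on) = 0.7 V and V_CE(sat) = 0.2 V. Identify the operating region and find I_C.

Assume active. Base-emitter loop: I_B = (V_BB − V_BE)/R_B = (3.2 − 0.7)/470 = 0.00532 mA.
I_C = β·I_B = 200×0.00532 = 1.06 mA.
V_CE = V_CC − I_C·R_C = 12 − 1.06×3.9 = 7.85 V > V_CE(sat), so the active-region assumption holds.

active; I_C ≈ 1.1 mA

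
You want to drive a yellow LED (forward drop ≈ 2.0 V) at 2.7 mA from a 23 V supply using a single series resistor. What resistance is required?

R ≈ 7.8 kΩ

The resistor drops V_S − V_D = 23 − 2.0 = 21 V at 2.7 mA.
R = 21 V / 2.7 mA = 7.78 kΩ.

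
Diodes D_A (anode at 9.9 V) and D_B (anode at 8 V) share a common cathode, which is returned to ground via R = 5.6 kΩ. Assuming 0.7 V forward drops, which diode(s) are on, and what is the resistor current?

Only D_A conducts; I_R ≈ 1.6 mA

Assume both conduct. Then node N would need to be at both 9.9−0.7 = 9.2 V and 8−0.7 = 7.3 V, which is impossible.
Assume only D_A conducts: V_N = 9.9 − 0.7 = 9.2 V, so I_R = 9.2/5.6 = 1.64 mA.
Check D_B: its anode-to-cathode voltage is 8 − 9.2 = -1.2 V < 0.7 V, so it is off. The assumption is consistent.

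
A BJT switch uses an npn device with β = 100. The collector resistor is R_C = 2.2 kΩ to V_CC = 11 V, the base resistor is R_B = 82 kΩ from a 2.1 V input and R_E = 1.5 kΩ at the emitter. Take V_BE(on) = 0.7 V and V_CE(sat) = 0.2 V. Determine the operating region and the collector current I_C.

Assume active. Base-emitter loop: I_B = (V_BB − V_BE)/(R_B + (β+1)R_E) = (2.1 − 0.7)/(82 + 101×1.5) = 0.006 mA.
I_C = β·I_B = 100×0.006 = 0.6 mA.
V_CE = V_CC − I_C·R_C − I_E·R_E = 11 − 0.6×2.2 − 0.606×1.5 = 8.77 V > V_CE(sat), so the active-region assumption holds.

active; I_C ≈ 0.6 mA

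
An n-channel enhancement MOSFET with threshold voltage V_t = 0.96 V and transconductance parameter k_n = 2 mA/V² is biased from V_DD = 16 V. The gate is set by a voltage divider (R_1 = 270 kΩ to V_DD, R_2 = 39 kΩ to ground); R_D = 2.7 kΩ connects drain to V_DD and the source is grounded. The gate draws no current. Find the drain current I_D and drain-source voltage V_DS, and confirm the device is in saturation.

I_D ≈ 1.1 mA, V_DS ≈ 13 V

V_G = V_DD·R_2/(R_1+R_2) = 16×39/309 = 2.02 V. With the source grounded, V_GS = V_G = 2.02 V.
Assume saturation: I_D = (k_n/2)(V_GS − V_t)² = (2/2)×(2.02 − 0.96)² = 1×1.06² = 1.12 mA.
V_DS = V_DD − I_D·R_D = 16 − 1.12×2.7 = 13 V.
Saturation requires V_DS ≥ V_GS − V_t = 1.06 V; 13 ≥ 1.06 ✓.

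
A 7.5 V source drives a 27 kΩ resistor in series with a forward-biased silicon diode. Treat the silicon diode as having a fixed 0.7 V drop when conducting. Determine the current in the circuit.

I ≈ 0.25 mA

KVL around the loop: 7.5 = V_D + I·R = 0.7 + I × 27 kΩ.
So I = (7.5 − 0.7) / 27 kΩ = 6.8 / 27 = 0.252 mA.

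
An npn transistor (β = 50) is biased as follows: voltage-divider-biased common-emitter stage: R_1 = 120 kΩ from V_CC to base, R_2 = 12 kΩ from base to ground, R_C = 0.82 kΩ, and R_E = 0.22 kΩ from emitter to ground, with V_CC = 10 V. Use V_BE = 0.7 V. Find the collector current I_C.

Thevenize the base divider: V_Th = V_CC·R_2/(R_1+R_2) = 10×12/132 = 0.909 V, R_Th = R_1‖R_2 = 10.9 kΩ.
Base-emitter loop: V_Th = I_B·R_Th + V_BE + (β+1)I_B·R_E, so I_B = (0.909 − 0.7) / (10.9 + 51×0.22) = 0.00945 mA.
I_C = β·I_B = 50×0.00945 = 0.472 mA, and I_E = (β+1)I_B = 0.482 mA.
V_CE = V_CC − I_C·R_C − I_E·R_E = 10 − 0.472×0.82 − 0.482×0.22 = 9.51 V.
V_CE = 9.51 V > 0.2 V confirms active-region operation.

I_C ≈ 0.47 mA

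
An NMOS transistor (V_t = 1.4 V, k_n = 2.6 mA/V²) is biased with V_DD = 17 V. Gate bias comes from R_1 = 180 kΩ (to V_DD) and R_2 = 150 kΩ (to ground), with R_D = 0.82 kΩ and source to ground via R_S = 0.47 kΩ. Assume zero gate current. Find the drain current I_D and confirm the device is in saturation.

V_G = V_DD·R_2/(R_1+R_2) = 17×150/330 = 7.73 V.
Assume saturation: I_D = (k_n/2)(V_GS − V_t)² with V_GS = V_G − I_D·R_S = 7.73 − 0.47·I_D.
Substituting gives 0.287·I_D² − 8.73·I_D + 52 = 0, with roots I_D = 8.14 or 22.3 mA.
The root I_D = 22.3 mA gives V_GS = -2.74 V ≤ V_t, so take I_D = 8.14 mA.
Then V_GS = 3.9 V and V_DS = V_DD − I_D(R_D+R_S) = 17 − 8.14×1.29 = 6.5 V.
Saturation requires V_DS ≥ V_GS − V_t = 2.5 V; 6.5 ≥ 2.5 ✓.

I_D ≈ 8.1 mA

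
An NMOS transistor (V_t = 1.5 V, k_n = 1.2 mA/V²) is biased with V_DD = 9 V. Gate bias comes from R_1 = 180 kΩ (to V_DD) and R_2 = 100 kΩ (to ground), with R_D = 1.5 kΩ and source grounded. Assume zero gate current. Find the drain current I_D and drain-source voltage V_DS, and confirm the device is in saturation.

I_D ≈ 1.8 mA, V_DS ≈ 6.4 V

V_G = V_DD·R_2/(R_1+R_2) = 9×100/280 = 3.21 V. With the source grounded, V_GS = V_G = 3.21 V.
Assume saturation: I_D = (k_n/2)(V_GS − V_t)² = (1.2/2)×(3.21 − 1.5)² = 0.6×1.71² = 1.76 mA.
V_DS = V_DD − I_D·R_D = 9 − 1.76×1.5 = 6.36 V.
Saturation requires V_DS ≥ V_GS − V_t = 1.71 V; 6.36 ≥ 1.71 ✓.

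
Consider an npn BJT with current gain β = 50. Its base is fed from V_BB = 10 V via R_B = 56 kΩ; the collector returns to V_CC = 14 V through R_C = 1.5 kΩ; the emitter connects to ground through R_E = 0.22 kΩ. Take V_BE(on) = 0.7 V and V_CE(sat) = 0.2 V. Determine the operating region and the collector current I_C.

active; I_C ≈ 6.9 mA

Assume active. Base-emitter loop: I_B = (V_BB − V_BE)/(R_B + (β+1)R_E) = (10 − 0.7)/(56 + 51×0.22) = 0.138 mA.
I_C = β·I_B = 50×0.138 = 6.92 mA.
V_CE = V_CC − I_C·R_C − I_E·R_E = 14 − 6.92×1.5 − 7.06×0.22 = 2.07 V > V_CE(sat), so the active-region assumption holds.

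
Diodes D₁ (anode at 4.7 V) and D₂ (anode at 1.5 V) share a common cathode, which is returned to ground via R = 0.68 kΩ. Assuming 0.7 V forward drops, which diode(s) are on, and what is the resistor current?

Only D₁ conducts; I_R ≈ 5.9 mA

Assume both conduct. Then node N would need to be at both 4.7−0.7 = 4 V and 1.5−0.7 = 0.8 V, which is impossible.
Assume only D₁ conducts: V_N = 4.7 − 0.7 = 4 V, so I_R = 4/0.68 = 5.88 mA.
Check D₂: its anode-to-cathode voltage is 1.5 − 4 = -2.5 V < 0.7 V, so it is off. The assumption is consistent.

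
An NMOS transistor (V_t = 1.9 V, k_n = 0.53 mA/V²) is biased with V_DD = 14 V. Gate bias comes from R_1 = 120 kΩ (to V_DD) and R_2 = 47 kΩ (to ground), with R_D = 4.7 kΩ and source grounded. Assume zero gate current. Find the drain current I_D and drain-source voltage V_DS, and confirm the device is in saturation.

I_D ≈ 1.1 mA, V_DS ≈ 8.8 V

V_G = V_DD·R_2/(R_1+R_2) = 14×47/167 = 3.94 V. With the source grounded, V_GS = V_G = 3.94 V.
Assume saturation: I_D = (k_n/2)(V_GS − V_t)² = (0.53/2)×(3.94 − 1.9)² = 0.265×2.04² = 1.1 mA.
V_DS = V_DD − I_D·R_D = 14 − 1.1×4.7 = 8.82 V.
Saturation requires V_DS ≥ V_GS − V_t = 2.04 V; 8.82 ≥ 2.04 ✓.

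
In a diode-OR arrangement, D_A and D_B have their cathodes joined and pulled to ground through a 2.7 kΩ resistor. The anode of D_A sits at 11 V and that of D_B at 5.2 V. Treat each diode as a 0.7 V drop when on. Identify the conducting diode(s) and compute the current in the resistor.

Only D_A conducts; I_R ≈ 3.8 mA

Assume both conduct. Then node N would need to be at both 11−0.7 = 10.3 V and 5.2−0.7 = 4.5 V, which is impossible.
Assume only D_A conducts: V_N = 11 − 0.7 = 10.3 V, so I_R = 10.3/2.7 = 3.81 mA.
Check D_B: its anode-to-cathode voltage is 5.2 − 10.3 = -5.1 V < 0.7 V, so it is off. The assumption is consistent.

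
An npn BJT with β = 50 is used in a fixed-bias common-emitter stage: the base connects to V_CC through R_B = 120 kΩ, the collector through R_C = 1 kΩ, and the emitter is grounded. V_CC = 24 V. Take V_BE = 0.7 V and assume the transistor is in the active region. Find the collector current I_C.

Base loop: V_CC = I_B·R_B + V_BE, so I_B = (24 − 0.7)/120 kΩ = 0.194 mA.
In the active region I_C = β·I_B = 50 × 0.194 = 9.71 mA.
Collector loop: V_CE = V_CC − I_C·R_C = 24 − 9.71×1 = 14.3 V.
Since V_CE = 14.3 V > V_CE(sat) ≈ 0.2 V, the transistor is in the active region as assumed.

I_C ≈ 9.7 mA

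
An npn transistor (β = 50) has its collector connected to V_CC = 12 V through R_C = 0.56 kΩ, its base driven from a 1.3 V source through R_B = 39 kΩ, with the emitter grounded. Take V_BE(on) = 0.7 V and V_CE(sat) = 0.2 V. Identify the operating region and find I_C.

active; I_C ≈ 0.77 mA

Assume active. Base-emitter loop: I_B = (V_BB − V_BE)/R_B = (1.3 − 0.7)/39 = 0.0154 mA.
I_C = β·I_B = 50×0.0154 = 0.769 mA.
V_CE = V_CC − I_C·R_C = 12 − 0.769×0.56 = 11.6 V > V_CE(sat), so the active-region assumption holds.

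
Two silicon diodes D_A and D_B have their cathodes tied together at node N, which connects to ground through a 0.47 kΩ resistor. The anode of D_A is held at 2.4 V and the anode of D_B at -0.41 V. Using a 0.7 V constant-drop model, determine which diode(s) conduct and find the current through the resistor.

Only D_A conducts; I_R ≈ 3.6 mA

Assume both conduct. Then node N would need to be at both 2.4−0.7 = 1.7 V and -0.41−0.7 = -1.11 V, which is impossible.
Assume only D_A conducts: V_N = 2.4 − 0.7 = 1.7 V, so I_R = 1.7/0.47 = 3.62 mA.
Check D_B: its anode-to-cathode voltage is -0.41 − 1.7 = -2.11 V < 0.7 V, so it is off. The assumption is consistent.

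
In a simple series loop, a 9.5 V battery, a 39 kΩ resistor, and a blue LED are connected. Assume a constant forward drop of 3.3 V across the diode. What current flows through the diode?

KVL around the loop: 9.5 = V_D + I·R = 3.3 + I × 39 kΩ.
So I = (9.5 − 3.3) / 39 kΩ = 6.2 / 39 = 0.159 mA.

I ≈ 0.16 mA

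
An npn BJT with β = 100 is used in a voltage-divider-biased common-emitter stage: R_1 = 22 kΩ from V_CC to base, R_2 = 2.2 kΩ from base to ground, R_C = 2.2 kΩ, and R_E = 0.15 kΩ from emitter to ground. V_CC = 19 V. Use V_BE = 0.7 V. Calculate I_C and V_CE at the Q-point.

Thevenize the base divider: V_Th = V_CC·R_2/(R_1+R_2) = 19×2.2/24.2 = 1.73 V, R_Th = R_1‖R_2 = 2 kΩ.
Base-emitter loop: V_Th = I_B·R_Th + V_BE + (β+1)I_B·R_E, so I_B = (1.73 − 0.7) / (2 + 101×0.15) = 0.0599 mA.
I_C = β·I_B = 100×0.0599 = 5.99 mA, and I_E = (β+1)I_B = 6.05 mA.
V_CE = V_CC − I_C·R_C − I_E·R_E = 19 − 5.99×2.2 − 6.05×0.15 = 4.91 V.
V_CE = 4.91 V > 0.2 V confirms active-region operation.

I_C ≈ 6 mA, V_CE ≈ 4.9 V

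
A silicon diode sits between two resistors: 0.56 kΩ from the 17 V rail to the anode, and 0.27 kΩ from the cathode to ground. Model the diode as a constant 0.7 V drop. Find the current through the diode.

The two resistors are in series with the diode, so KVL gives 17 = I·0.56 + 0.7 + I·0.27.
I = (17 − 0.7) / (0.56 + 0.27) kΩ = 16.3 / 0.83 = 19.6 mA.

I ≈ 20 mA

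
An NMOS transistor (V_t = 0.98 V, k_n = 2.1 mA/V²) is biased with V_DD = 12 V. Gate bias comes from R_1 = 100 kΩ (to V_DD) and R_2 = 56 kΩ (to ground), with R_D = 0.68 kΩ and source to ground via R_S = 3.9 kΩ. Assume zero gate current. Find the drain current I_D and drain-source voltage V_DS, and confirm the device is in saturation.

I_D ≈ 0.65 mA, V_DS ≈ 9 V

V_G = V_DD·R_2/(R_1+R_2) = 12×56/156 = 4.31 V.
Assume saturation: I_D = (k_n/2)(V_GS − V_t)² with V_GS = V_G − I_D·R_S = 4.31 − 3.9·I_D.
Substituting gives 16·I_D² − 28.3·I_D + 11.6 = 0, with roots I_D = 0.651 or 1.12 mA.
The root I_D = 1.12 mA gives V_GS = -0.0518 V ≤ V_t, so take I_D = 0.651 mA.
Then V_GS = 1.77 V and V_DS = V_DD − I_D(R_D+R_S) = 12 − 0.651×4.58 = 9.02 V.
Saturation requires V_DS ≥ V_GS − V_t = 0.788 V; 9.02 ≥ 0.788 ✓.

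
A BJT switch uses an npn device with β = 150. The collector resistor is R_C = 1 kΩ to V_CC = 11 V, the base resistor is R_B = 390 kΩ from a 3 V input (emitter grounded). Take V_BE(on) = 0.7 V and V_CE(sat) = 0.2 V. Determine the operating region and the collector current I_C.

Assume active. Base-emitter loop: I_B = (V_BB − V_BE)/R_B = (3 − 0.7)/390 = 0.0059 mA.
I_C = β·I_B = 150×0.0059 = 0.885 mA.
V_CE = V_CC − I_C·R_C = 11 − 0.885×1 = 10.1 V > V_CE(sat), so the active-region assumption holds.

active; I_C ≈ 0.88 mA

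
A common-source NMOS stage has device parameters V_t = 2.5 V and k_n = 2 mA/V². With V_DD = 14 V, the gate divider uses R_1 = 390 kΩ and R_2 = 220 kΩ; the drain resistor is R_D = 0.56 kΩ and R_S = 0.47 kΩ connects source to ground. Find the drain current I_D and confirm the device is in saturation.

V_G = V_DD·R_2/(R_1+R_2) = 14×220/610 = 5.05 V.
Assume saturation: I_D = (k_n/2)(V_GS − V_t)² with V_GS = V_G − I_D·R_S = 5.05 − 0.47·I_D.
Substituting gives 0.221·I_D² − 3.4·I_D + 6.5 = 0, with roots I_D = 2.24 or 13.1 mA.
The root I_D = 13.1 mA gives V_GS = -1.12 V ≤ V_t, so take I_D = 2.24 mA.
Then V_GS = 4 V and V_DS = V_DD − I_D(R_D+R_S) = 14 − 2.24×1.03 = 11.7 V.
Saturation requires V_DS ≥ V_GS − V_t = 1.5 V; 11.7 ≥ 1.5 ✓.

I_D ≈ 2.2 mA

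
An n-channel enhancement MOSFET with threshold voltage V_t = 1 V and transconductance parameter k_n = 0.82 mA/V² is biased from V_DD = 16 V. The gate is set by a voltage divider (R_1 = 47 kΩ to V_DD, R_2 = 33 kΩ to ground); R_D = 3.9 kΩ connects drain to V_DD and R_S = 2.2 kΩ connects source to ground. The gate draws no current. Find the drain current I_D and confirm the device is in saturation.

V_G = V_DD·R_2/(R_1+R_2) = 16×33/80 = 6.6 V.
Assume saturation: I_D = (k_n/2)(V_GS − V_t)² with V_GS = V_G − I_D·R_S = 6.6 − 2.2·I_D.
Substituting gives 1.98·I_D² − 11.1·I_D + 12.9 = 0, with roots I_D = 1.64 or 3.96 mA.
The root I_D = 3.96 mA gives V_GS = -2.11 V ≤ V_t, so take I_D = 1.64 mA.
Then V_GS = 3 V and V_DS = V_DD − I_D(R_D+R_S) = 16 − 1.64×6.1 = 6.01 V.
Saturation requires V_DS ≥ V_GS − V_t = 2 V; 6.01 ≥ 2 ✓.

I_D ≈ 1.6 mA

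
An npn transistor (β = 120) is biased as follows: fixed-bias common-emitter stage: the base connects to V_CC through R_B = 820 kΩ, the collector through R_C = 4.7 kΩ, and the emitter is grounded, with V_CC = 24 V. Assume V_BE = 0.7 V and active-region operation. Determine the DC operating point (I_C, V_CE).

I_C ≈ 3.4 mA, V_CE ≈ 8 V

Base loop: V_CC = I_B·R_B + V_BE, so I_B = (24 − 0.7)/820 kΩ = 0.0284 mA.
In the active region I_C = β·I_B = 120 × 0.0284 = 3.41 mA.
Collector loop: V_CE = V_CC − I_C·R_C = 24 − 3.41×4.7 = 7.97 V.
Since V_CE = 7.97 V > V_CE(sat) ≈ 0.2 V, the transistor is in the active region as assumed.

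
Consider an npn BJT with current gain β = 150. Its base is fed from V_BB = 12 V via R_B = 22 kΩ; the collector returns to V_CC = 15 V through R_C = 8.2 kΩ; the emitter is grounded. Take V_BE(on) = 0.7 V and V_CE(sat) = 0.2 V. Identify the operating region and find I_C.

saturation; I_C ≈ 1.8 mA

Assume active: I_B = (12 − 0.7)/22 = 0.514 mA, giving I_C = β·I_B = 77 mA.
But then V_CE = 15 − 77×8.2 = -617 V < V_CE(sat) = 0.2 V — impossible in the active region.
So the transistor is saturated. With V_CE = 0.2 V, I_C = (V_CC − 0.2)/R_C = 14.8/8.2 = 1.8 mA.
Check: β·I_B = 77 mA > I_C = 1.8 mA, confirming saturation.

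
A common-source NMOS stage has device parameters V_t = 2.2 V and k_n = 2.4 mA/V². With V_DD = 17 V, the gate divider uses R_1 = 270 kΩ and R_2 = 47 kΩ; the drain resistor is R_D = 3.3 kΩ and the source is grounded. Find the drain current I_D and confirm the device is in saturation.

V_G = V_DD·R_2/(R_1+R_2) = 17×47/317 = 2.52 V. With the source grounded, V_GS = V_G = 2.52 V.
Assume saturation: I_D = (k_n/2)(V_GS − V_t)² = (2.4/2)×(2.52 − 2.2)² = 1.2×0.321² = 0.123 mA.
V_DS = V_DD − I_D·R_D = 17 − 0.123×3.3 = 16.6 V.
Saturation requires V_DS ≥ V_GS − V_t = 0.321 V; 16.6 ≥ 0.321 ✓.

I_D ≈ 0.12 mA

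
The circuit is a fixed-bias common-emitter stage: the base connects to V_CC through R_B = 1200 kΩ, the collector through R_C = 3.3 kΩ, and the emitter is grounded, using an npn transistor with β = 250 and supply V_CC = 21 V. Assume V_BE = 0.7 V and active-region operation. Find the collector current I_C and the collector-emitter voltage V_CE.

I_C ≈ 4.2 mA, V_CE ≈ 7 V

Base loop: V_CC = I_B·R_B + V_BE, so I_B = (21 − 0.7)/1200 kΩ = 0.0169 mA.
In the active region I_C = β·I_B = 250 × 0.0169 = 4.23 mA.
Collector loop: V_CE = V_CC − I_C·R_C = 21 − 4.23×3.3 = 7.04 V.
Since V_CE = 7.04 V > V_CE(sat) ≈ 0.2 V, the transistor is in the active region as assumed.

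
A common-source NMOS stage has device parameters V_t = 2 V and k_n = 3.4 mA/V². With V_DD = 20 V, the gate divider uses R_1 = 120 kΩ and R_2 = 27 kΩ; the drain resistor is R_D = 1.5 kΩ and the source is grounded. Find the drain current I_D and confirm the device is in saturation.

V_G = V_DD·R_2/(R_1+R_2) = 20×27/147 = 3.67 V. With the source grounded, V_GS = V_G = 3.67 V.
Assume saturation: I_D = (k_n/2)(V_GS − V_t)² = (3.4/2)×(3.67 − 2)² = 1.7×1.67² = 4.76 mA.
V_DS = V_DD − I_D·R_D = 20 − 4.76×1.5 = 12.9 V.
Saturation requires V_DS ≥ V_GS − V_t = 1.67 V; 12.9 ≥ 1.67 ✓.

I_D ≈ 4.8 mA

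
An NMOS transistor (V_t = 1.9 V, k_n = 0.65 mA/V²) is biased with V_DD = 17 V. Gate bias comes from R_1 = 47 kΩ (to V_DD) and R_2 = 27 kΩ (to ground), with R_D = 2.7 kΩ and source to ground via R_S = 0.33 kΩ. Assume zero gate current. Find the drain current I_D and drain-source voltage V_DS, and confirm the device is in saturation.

V_G = V_DD·R_2/(R_1+R_2) = 17×27/74 = 6.2 V.
Assume saturation: I_D = (k_n/2)(V_GS − V_t)² with V_GS = V_G − I_D·R_S = 6.2 − 0.33·I_D.
Substituting gives 0.0354·I_D² − 1.92·I_D + 6.02 = 0, with roots I_D = 3.33 or 51 mA.
The root I_D = 51 mA gives V_GS = -10.6 V ≤ V_t, so take I_D = 3.33 mA.
Then V_GS = 5.1 V and V_DS = V_DD − I_D(R_D+R_S) = 17 − 3.33×3.03 = 6.9 V.
Saturation requires V_DS ≥ V_GS − V_t = 3.2 V; 6.9 ≥ 3.2 ✓.

I_D ≈ 3.3 mA, V_DS ≈ 6.9 V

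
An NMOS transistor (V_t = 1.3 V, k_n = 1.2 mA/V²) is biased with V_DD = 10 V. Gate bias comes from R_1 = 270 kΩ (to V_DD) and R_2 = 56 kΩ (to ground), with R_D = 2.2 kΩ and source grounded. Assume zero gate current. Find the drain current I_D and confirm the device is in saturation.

V_G = V_DD·R_2/(R_1+R_2) = 10×56/326 = 1.72 V. With the source grounded, V_GS = V_G = 1.72 V.
Assume saturation: I_D = (k_n/2)(V_GS − V_t)² = (1.2/2)×(1.72 − 1.3)² = 0.6×0.418² = 0.105 mA.
V_DS = V_DD − I_D·R_D = 10 − 0.105×2.2 = 9.77 V.
Saturation requires V_DS ≥ V_GS − V_t = 0.418 V; 9.77 ≥ 0.418 ✓.

I_D ≈ 0.1 mA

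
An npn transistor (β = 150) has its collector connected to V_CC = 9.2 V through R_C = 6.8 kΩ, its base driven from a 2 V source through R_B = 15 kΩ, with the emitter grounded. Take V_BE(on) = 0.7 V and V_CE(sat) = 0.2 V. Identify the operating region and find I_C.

Assume active: I_B = (2 − 0.7)/15 = 0.0867 mA, giving I_C = β·I_B = 13 mA.
But then V_CE = 9.2 − 13×6.8 = -79.2 V < V_CE(sat) = 0.2 V — impossible in the active region.
So the transistor is saturated. With V_CE = 0.2 V, I_C = (V_CC − 0.2)/R_C = 9/6.8 = 1.32 mA.
Check: β·I_B = 13 mA > I_C = 1.32 mA, confirming saturation.

saturation; I_C ≈ 1.3 mA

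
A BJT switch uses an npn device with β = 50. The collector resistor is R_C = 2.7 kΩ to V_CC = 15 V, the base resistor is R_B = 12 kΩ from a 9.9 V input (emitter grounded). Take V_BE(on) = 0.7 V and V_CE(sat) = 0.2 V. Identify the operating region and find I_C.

saturation; I_C ≈ 5.5 mA

Assume active: I_B = (9.9 − 0.7)/12 = 0.767 mA, giving I_C = β·I_B = 38.3 mA.
But then V_CE = 15 − 38.3×2.7 = -88.5 V < V_CE(sat) = 0.2 V — impossible in the active region.
So the transistor is saturated. With V_CE = 0.2 V, I_C = (V_CC − 0.2)/R_C = 14.8/2.7 = 5.48 mA.
Check: β·I_B = 38.3 mA > I_C = 5.48 mA, confirming saturation.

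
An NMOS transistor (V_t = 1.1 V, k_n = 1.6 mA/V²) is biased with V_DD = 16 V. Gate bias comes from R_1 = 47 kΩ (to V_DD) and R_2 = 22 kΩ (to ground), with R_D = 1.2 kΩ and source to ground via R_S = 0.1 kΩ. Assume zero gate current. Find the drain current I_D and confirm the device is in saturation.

I_D ≈ 8.1 mA

V_G = V_DD·R_2/(R_1+R_2) = 16×22/69 = 5.1 V.
Assume saturation: I_D = (k_n/2)(V_GS − V_t)² with V_GS = V_G − I_D·R_S = 5.1 − 0.1·I_D.
Substituting gives 0.008·I_D² − 1.64·I_D + 12.8 = 0, with roots I_D = 8.13 or 197 mA.
The root I_D = 197 mA gives V_GS = -14.6 V ≤ V_t, so take I_D = 8.13 mA.
Then V_GS = 4.29 V and V_DS = V_DD − I_D(R_D+R_S) = 16 − 8.13×1.3 = 5.43 V.
Saturation requires V_DS ≥ V_GS − V_t = 3.19 V; 5.43 ≥ 3.19 ✓.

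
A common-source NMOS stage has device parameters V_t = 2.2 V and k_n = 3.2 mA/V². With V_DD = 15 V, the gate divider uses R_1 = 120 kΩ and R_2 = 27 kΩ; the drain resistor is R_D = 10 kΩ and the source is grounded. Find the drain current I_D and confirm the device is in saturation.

V_G = V_DD·R_2/(R_1+R_2) = 15×27/147 = 2.76 V. With the source grounded, V_GS = V_G = 2.76 V.
Assume saturation: I_D = (k_n/2)(V_GS − V_t)² = (3.2/2)×(2.76 − 2.2)² = 1.6×0.555² = 0.493 mA.
V_DS = V_DD − I_D·R_D = 15 − 0.493×10 = 10.1 V.
Saturation requires V_DS ≥ V_GS − V_t = 0.555 V; 10.1 ≥ 0.555 ✓.

I_D ≈ 0.49 mA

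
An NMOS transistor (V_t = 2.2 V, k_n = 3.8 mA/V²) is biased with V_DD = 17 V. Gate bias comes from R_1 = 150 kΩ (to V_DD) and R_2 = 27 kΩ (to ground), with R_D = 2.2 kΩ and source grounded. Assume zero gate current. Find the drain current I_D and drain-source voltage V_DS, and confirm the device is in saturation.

V_G = V_DD·R_2/(R_1+R_2) = 17×27/177 = 2.59 V. With the source grounded, V_GS = V_G = 2.59 V.
Assume saturation: I_D = (k_n/2)(V_GS − V_t)² = (3.8/2)×(2.59 − 2.2)² = 1.9×0.393² = 0.294 mA.
V_DS = V_DD − I_D·R_D = 17 − 0.294×2.2 = 16.4 V.
Saturation requires V_DS ≥ V_GS − V_t = 0.393 V; 16.4 ≥ 0.393 ✓.

I_D ≈ 0.29 mA, V_DS ≈ 16 V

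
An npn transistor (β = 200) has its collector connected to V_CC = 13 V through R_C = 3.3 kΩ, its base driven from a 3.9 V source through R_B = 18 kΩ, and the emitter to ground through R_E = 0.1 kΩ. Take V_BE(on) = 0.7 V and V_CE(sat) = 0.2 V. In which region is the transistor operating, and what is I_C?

Assume active: I_B = (3.9 − 0.7)/(18 + 201×0.1) = 0.084 mA, I_C = β·I_B = 16.8 mA.
Then V_CE = 13 − 16.8×3.3 − 16.9×0.1 = -44.1 V < 0.2 V — the active assumption fails.
Re-solve with V_CE = 0.2 V. KCL at the emitter: V_E/R_E = (V_BB−0.7−V_E)/R_B + (V_CC−0.2−V_E)/R_C, giving V_E = 0.392 V.
I_C = (V_CC − 0.2 − V_E)/R_C = (12.8 − 0.392)/3.3 = 3.76 mA.
Check: I_B = (3.2 − 0.392)/18 = 0.156 mA, and β·I_B = 31.2 mA > I_C, confirming saturation.

saturation; I_C ≈ 3.8 mA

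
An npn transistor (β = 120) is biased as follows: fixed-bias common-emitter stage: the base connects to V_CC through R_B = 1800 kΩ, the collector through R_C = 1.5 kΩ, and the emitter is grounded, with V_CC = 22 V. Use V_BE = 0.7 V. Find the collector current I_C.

I_C ≈ 1.4 mA

Base loop: V_CC = I_B·R_B + V_BE, so I_B = (22 − 0.7)/1800 kΩ = 0.0118 mA.
In the active region I_C = β·I_B = 120 × 0.0118 = 1.42 mA.
Collector loop: V_CE = V_CC − I_C·R_C = 22 − 1.42×1.5 = 19.9 V.
Since V_CE = 19.9 V > V_CE(sat) ≈ 0.2 V, the transistor is in the active region as assumed.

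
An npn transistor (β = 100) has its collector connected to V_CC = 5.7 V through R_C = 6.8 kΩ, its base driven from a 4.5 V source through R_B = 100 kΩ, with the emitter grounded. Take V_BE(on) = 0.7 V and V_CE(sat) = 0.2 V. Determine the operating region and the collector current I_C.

saturation; I_C ≈ 0.81 mA

Assume active: I_B = (4.5 − 0.7)/100 = 0.038 mA, giving I_C = β·I_B = 3.8 mA.
But then V_CE = 5.7 − 3.8×6.8 = -20.1 V < V_CE(sat) = 0.2 V — impossible in the active region.
So the transistor is saturated. With V_CE = 0.2 V, I_C = (V_CC − 0.2)/R_C = 5.5/6.8 = 0.809 mA.
Check: β·I_B = 3.8 mA > I_C = 0.809 mA, confirming saturation.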